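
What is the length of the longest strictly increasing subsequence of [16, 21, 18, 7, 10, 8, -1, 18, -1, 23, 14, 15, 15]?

One longest increasing subsequence is 7, 10, 18, 23 (positions 4,5,8,10), of length 4; no longer one exists.

4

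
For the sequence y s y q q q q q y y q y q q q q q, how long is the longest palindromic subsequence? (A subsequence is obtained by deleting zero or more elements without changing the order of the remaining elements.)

13

One longest palindromic subsequence is qqqqqyqyqqqqq (positions 4,5,6,7,8,9,11,12,13,14,15,16,17); it reads the same forward and backward, and the interval DP gives dp[1][17] = 13.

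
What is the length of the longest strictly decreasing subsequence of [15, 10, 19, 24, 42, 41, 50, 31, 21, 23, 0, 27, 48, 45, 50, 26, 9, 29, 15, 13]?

Let dp[i] be the longest decreasing subsequence ending at position i. Then dp = [1, 2, 1, 1, 1, 2, 1, 3, 4, 4, 5, 4, 2, 3, 1, 5, 6, 4, 6, 7].
The maximum is 7; one witness is 42, 41, 31, 27, 26, 15, 13 at positions 5,6,8,12,16,19,20.

7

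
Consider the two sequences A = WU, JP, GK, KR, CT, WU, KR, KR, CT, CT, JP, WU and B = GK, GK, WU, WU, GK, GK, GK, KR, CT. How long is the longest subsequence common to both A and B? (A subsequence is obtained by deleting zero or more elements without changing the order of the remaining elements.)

4

A longest common subsequence is WU, GK, KR, CT (length 4); the LCS DP confirms no longer common subsequence exists.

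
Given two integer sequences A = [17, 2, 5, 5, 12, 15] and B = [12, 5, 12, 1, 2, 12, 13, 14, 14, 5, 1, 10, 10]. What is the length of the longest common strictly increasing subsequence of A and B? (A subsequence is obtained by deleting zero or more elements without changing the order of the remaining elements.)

2

For each value that appears in both, track the longest common increasing run ending there.
The best achievable length is 2; one witness is 5, 12 (A-positions 3,5, B-positions 2,3).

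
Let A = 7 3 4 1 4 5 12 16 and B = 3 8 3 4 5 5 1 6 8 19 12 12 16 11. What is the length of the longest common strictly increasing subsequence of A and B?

5

A longest common strictly increasing subsequence is 3, 4, 5, 12, 16 (length 5); it appears in order in both A and B, and no longer such subsequence exists.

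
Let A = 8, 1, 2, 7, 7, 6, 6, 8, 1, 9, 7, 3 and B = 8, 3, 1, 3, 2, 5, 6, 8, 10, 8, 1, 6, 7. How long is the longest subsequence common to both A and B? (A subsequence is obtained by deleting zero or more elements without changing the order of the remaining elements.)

7

A longest common subsequence is 8, 1, 2, 6, 8, 1, 7 (length 7); the LCS DP confirms no longer common subsequence exists.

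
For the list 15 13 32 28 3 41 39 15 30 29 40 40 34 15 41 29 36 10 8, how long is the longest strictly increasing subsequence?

One longest increasing subsequence is 15, 32, 39, 40, 41 (positions 1,3,7,11,15), of length 5; no longer one exists.

5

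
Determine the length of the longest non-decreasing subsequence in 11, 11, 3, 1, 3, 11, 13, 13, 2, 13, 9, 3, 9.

Let dp[i] be the longest non-decreasing subsequence ending at position i. Then dp = [1, 2, 1, 1, 2, 3, 4, 5, 2, 6, 3, 3, 4].
The maximum is 6; one witness is 11, 11, 11, 13, 13, 13 at positions 1,2,6,7,8,10.

6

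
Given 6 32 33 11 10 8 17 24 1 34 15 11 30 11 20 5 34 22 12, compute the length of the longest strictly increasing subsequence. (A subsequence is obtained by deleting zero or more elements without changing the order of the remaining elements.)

Let dp[i] be the longest increasing subsequence ending at position i. Then dp = [1, 2, 3, 2, 2, 2, 3, 4, 1, 5, 3, 3, 5, 3, 4, 2, 6, 5, 4].
The maximum is 6; one witness is 6, 11, 17, 24, 30, 34 at positions 1,4,7,8,13,17.

6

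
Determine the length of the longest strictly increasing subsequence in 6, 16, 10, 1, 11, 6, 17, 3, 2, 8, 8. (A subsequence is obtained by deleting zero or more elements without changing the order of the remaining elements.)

4

One longest increasing subsequence is 6, 10, 11, 17 (positions 1,3,5,7), of length 4; no longer one exists.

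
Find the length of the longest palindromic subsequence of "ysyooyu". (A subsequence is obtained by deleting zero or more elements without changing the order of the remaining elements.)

4

Using dp[i][j] = 2 + dp[i+1][j−1] if the ends match, else max(dp[i+1][j], dp[i][j−1]):
dp[1][7] = 4. A witness is yooy at positions 3,4,5,6.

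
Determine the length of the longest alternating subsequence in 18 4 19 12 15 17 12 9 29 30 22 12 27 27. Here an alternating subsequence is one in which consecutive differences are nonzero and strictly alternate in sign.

A longest alternating subsequence is 18, 4, 19, 12, 15, 12, 29, 22, 27 (positions 1,2,3,4,5,7,9,11,13); its 8 consecutive differences strictly alternate in sign, and length 9 is optimal.

9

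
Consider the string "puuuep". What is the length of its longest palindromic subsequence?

5

Using dp[i][j] = 2 + dp[i+1][j−1] if the ends match, else max(dp[i+1][j], dp[i][j−1]):
dp[1][6] = 5. A witness is puuup at positions 1,2,3,4,6.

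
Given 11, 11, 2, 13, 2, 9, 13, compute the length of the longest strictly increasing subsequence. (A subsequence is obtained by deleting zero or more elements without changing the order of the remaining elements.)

Let dp[i] be the longest increasing subsequence ending at position i. Then dp = [1, 1, 1, 2, 1, 2, 3].
The maximum is 3; one witness is 2, 9, 13 at positions 3,6,7.

3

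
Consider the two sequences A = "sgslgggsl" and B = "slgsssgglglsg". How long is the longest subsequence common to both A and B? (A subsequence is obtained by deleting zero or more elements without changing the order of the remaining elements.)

7

Backtracking the LCS table gives one alignment: s (A1,B1) → g (A2,B3) → s (A3,B6) → g (A5,B7) → g (A6,B8) → g (A7,B10) → s (A8,B12).
So the longest common subsequence has length 7.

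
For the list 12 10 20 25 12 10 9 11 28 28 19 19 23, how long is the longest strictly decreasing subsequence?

4

Scanning left to right, the best length ending at each element is: 12→1, 10→2, 20→1, 25→1, 12→2, 10→3, 9→4, 11→3, 28→1, 28→1, 19→2, 19→2, 23→2.
So the longest decreasing subsequence has length 4, e.g. 20, 12, 10, 9.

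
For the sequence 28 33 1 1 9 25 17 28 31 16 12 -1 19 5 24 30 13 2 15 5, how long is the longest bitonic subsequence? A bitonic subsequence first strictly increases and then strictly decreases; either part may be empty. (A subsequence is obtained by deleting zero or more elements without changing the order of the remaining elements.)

9

Let inc[i] be the LIS ending at i and dec[i] the longest strictly decreasing subsequence starting at i. inc = [1, 2, 1, 1, 2, 3, 3, 4, 5, 3, 3, 1, 4, 2, 5, 6, 4, 2, 5, 3], dec = [7, 7, 2, 2, 3, 6, 5, 5, 5, 4, 3, 1, 3, 2, 3, 3, 2, 1, 2, 1].
max_i inc[i]+dec[i]−1 = 9, with one witness 1, 9, 25, 28, 31, 16, 12, 5, 2.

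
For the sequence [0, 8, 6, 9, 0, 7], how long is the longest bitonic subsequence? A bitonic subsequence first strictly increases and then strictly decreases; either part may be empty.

Let inc[i] be the LIS ending at i and dec[i] the longest strictly decreasing subsequence starting at i. inc = [1, 2, 2, 3, 1, 3], dec = [1, 3, 2, 2, 1, 1].
max_i inc[i]+dec[i]−1 = 4, with one witness 0, 8, 6, 0.

4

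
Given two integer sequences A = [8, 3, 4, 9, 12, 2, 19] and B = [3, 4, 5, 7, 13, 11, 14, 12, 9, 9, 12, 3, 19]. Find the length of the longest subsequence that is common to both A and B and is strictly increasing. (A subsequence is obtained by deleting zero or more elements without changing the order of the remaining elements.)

For each value that appears in both, track the longest common increasing run ending there.
The best achievable length is 5; one witness is 3, 4, 9, 12, 19 (A-positions 2,3,4,5,7, B-positions 1,2,9,11,13).

5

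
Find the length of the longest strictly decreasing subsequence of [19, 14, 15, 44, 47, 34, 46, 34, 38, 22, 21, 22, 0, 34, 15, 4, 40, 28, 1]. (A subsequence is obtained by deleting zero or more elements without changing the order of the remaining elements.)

8

Let dp[i] be the longest decreasing subsequence ending at position i. Then dp = [1, 2, 2, 1, 1, 2, 2, 3, 3, 4, 5, 4, 6, 4, 6, 7, 3, 5, 8].
The maximum is 8; one witness is 47, 46, 34, 22, 21, 15, 4, 1 at positions 5,7,8,10,11,15,16,19.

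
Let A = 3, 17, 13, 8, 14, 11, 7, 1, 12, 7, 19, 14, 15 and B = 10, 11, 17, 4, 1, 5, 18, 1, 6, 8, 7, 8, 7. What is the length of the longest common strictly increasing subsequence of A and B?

2

A longest common strictly increasing subsequence is 1, 7 (length 2); it appears in order in both A and B, and no longer such subsequence exists.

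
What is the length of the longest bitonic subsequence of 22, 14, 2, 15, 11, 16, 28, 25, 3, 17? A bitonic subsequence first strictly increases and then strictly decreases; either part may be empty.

6

Let inc[i] be the LIS ending at i and dec[i] the longest strictly decreasing subsequence starting at i. inc = [1, 1, 1, 2, 2, 3, 4, 4, 2, 4], dec = [4, 3, 1, 3, 2, 2, 3, 2, 1, 1].
max_i inc[i]+dec[i]−1 = 6, with one witness 14, 15, 16, 28, 25, 17.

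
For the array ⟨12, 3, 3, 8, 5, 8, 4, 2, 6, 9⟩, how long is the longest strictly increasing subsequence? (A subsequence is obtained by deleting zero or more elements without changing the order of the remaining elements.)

4

Let dp[i] be the longest increasing subsequence ending at position i. Then dp = [1, 1, 1, 2, 2, 3, 2, 1, 3, 4].
The maximum is 4; one witness is 3, 5, 8, 9 at positions 2,5,6,10.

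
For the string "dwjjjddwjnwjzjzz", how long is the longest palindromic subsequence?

One longest palindromic subsequence is jjjddjjj (positions 3,4,5,6,7,9,12,14); it reads the same forward and backward, and the interval DP gives dp[1][16] = 8.

8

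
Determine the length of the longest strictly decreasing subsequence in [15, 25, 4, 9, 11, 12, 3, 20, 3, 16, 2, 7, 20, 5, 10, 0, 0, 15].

6

One longest decreasing subsequence is 25, 20, 16, 7, 5, 0 (positions 2,8,10,12,14,16), of length 6; no longer one exists.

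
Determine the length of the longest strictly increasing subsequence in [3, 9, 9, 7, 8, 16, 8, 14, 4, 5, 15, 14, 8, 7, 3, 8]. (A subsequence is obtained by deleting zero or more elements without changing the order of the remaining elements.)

Let dp[i] be the longest increasing subsequence ending at position i. Then dp = [1, 2, 2, 2, 3, 4, 3, 4, 2, 3, 5, 4, 4, 4, 1, 5].
The maximum is 5; one witness is 3, 7, 8, 14, 15 at positions 1,4,5,8,11.

5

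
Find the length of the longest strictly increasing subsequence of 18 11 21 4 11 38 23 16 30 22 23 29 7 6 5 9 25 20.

6

Scanning left to right, the best length ending at each element is: 18→1, 11→1, 21→2, 4→1, 11→2, 38→3, 23→3, 16→3, 30→4, 22→4, 23→5, 29→6, 7→2, 6→2, 5→2, 9→3, 25→6, 20→4.
So the longest increasing subsequence has length 6, e.g. 4, 11, 16, 22, 23, 29.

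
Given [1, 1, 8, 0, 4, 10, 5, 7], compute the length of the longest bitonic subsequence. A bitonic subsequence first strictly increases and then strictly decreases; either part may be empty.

Let inc[i] be the LIS ending at i and dec[i] the longest strictly decreasing subsequence starting at i. inc = [1, 1, 2, 1, 2, 3, 3, 4], dec = [2, 2, 2, 1, 1, 2, 1, 1].
max_i inc[i]+dec[i]−1 = 4, with one witness 1, 8, 10, 7.

4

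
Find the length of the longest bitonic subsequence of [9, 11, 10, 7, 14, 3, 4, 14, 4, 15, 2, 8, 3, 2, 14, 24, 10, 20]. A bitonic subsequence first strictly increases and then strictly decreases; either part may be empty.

Let inc[i] be the LIS ending at i and dec[i] the longest strictly decreasing subsequence starting at i. inc = [1, 2, 2, 1, 3, 1, 2, 3, 2, 4, 1, 3, 2, 1, 4, 5, 4, 5], dec = [5, 6, 5, 4, 4, 2, 3, 4, 3, 4, 1, 3, 2, 1, 2, 2, 1, 1].
max_i inc[i]+dec[i]−1 = 7, with one witness 9, 11, 10, 7, 4, 3, 2.

7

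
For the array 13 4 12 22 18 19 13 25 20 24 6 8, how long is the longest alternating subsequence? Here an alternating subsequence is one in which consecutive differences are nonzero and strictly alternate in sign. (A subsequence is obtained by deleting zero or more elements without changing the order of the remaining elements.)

11

A longest alternating subsequence is 13, 4, 22, 18, 19, 13, 25, 20, 24, 6, 8 (positions 1,2,4,5,6,7,8,9,10,11,12); its 10 consecutive differences strictly alternate in sign, and length 11 is optimal.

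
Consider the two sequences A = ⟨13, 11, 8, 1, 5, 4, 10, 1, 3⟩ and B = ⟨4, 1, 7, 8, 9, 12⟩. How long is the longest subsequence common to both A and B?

Backtracking the LCS table gives one alignment: 4 (A6,B1) → 1 (A8,B2).
So the longest common subsequence has length 2.

2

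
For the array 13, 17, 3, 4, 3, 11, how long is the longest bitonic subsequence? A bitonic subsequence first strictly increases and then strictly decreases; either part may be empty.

4

One longest bitonic subsequence is 13, 17, 4, 3 (positions 1,2,4,5): it rises to 17 then falls. Length 4 is optimal.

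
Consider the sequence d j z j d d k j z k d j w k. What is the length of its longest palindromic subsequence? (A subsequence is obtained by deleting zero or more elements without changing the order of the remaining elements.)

Using dp[i][j] = 2 + dp[i+1][j−1] if the ends match, else max(dp[i+1][j], dp[i][j−1]):
dp[1][14] = 8. A witness is jzjddjzj at positions 2,3,4,5,6,8,9,12.

8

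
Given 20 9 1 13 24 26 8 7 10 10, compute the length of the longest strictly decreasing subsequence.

One longest decreasing subsequence is 20, 9, 8, 7 (positions 1,2,7,8), of length 4; no longer one exists.

4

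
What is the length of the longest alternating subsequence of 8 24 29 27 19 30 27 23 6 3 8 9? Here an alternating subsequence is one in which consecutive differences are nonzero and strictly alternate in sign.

Track the best alternating length ending on an up-step vs a down-step at each position: up/down = 1/1, 2/1, 2/1, 2/3, 2/3, 4/1, 4/5, 4/5, 1/5, 1/5, 6/5, 6/5.
The maximum over both is 6; one such subsequence is 8, 29, 27, 30, 6, 8.

6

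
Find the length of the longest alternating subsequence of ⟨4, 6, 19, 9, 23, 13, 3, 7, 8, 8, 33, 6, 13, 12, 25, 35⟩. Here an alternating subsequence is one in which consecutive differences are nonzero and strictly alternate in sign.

Track the best alternating length ending on an up-step vs a down-step at each position: up/down = 1/1, 2/1, 2/1, 2/3, 4/1, 4/5, 1/5, 6/5, 6/5, 6/5, 6/1, 6/7, 8/7, 8/9, 10/7, 10/1.
The maximum over both is 10; one such subsequence is 4, 19, 9, 23, 3, 7, 6, 13, 12, 25.

10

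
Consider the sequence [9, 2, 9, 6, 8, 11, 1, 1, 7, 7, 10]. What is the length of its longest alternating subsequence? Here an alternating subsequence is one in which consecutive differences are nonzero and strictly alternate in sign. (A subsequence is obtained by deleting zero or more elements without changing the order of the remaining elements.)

Track the best alternating length ending on an up-step vs a down-step at each position: up/down = 1/1, 1/2, 3/1, 3/4, 5/4, 5/1, 1/6, 1/6, 7/6, 7/6, 7/6.
The maximum over both is 7; one such subsequence is 9, 2, 9, 6, 8, 1, 7.

7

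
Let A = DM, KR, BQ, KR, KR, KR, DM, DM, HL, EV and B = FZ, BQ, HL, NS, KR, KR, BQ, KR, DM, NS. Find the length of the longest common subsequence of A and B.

5

A longest common subsequence is BQ, KR, KR, KR, DM (length 5); the LCS DP confirms no longer common subsequence exists.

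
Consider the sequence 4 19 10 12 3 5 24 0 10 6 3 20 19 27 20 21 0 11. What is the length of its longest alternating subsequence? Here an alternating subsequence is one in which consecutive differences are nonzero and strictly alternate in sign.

A longest alternating subsequence is 4, 19, 10, 12, 3, 5, 0, 10, 6, 20, 19, 27, 20, 21, 0, 11 (positions 1,2,3,4,5,6,8,9,10,12,13,14,15,16,17,18); its 15 consecutive differences strictly alternate in sign, and length 16 is optimal.

16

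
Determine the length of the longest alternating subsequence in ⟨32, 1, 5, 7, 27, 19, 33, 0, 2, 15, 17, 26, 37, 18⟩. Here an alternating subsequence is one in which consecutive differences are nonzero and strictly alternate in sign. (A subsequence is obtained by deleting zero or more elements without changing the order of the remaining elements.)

Track the best alternating length ending on an up-step vs a down-step at each position: up/down = 1/1, 1/2, 3/2, 3/2, 3/2, 3/4, 5/1, 1/6, 7/6, 7/6, 7/6, 7/6, 7/1, 7/8.
The maximum over both is 8; one such subsequence is 32, 1, 27, 19, 33, 0, 26, 18.

8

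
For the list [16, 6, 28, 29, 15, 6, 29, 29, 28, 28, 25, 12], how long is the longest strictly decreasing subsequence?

4

Let dp[i] be the longest decreasing subsequence ending at position i. Then dp = [1, 2, 1, 1, 2, 3, 1, 1, 2, 2, 3, 4].
The maximum is 4; one witness is 29, 28, 25, 12 at positions 4,9,11,12.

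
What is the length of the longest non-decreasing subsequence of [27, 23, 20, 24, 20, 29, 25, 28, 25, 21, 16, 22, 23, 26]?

Scanning left to right, the best length ending at each element is: 27→1, 23→1, 20→1, 24→2, 20→2, 29→3, 25→3, 28→4, 25→4, 21→3, 16→1, 22→4, 23→5, 26→6.
So the longest non-decreasing subsequence has length 6, e.g. 20, 20, 21, 22, 23, 26.

6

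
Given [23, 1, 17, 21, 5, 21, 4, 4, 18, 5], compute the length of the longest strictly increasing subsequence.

Scanning left to right, the best length ending at each element is: 23→1, 1→1, 17→2, 21→3, 5→2, 21→3, 4→2, 4→2, 18→3, 5→3.
So the longest increasing subsequence has length 3, e.g. 1, 17, 21.

3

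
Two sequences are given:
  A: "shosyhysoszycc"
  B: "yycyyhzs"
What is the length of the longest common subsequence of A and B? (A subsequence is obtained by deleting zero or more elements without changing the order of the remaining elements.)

3

Backtracking the LCS table gives one alignment: y (A5,B5) → h (A6,B6) → s (A10,B8).
So the longest common subsequence has length 3.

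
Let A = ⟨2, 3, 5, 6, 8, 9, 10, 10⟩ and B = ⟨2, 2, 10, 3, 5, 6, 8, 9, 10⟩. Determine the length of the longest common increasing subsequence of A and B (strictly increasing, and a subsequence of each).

7

For each value that appears in both, track the longest common increasing run ending there.
The best achievable length is 7; one witness is 2, 3, 5, 6, 8, 9, 10 (A-positions 1,2,3,4,5,6,7, B-positions 1,4,5,6,7,8,9).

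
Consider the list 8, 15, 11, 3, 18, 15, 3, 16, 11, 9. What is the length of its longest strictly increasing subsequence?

4

Let dp[i] be the longest increasing subsequence ending at position i. Then dp = [1, 2, 2, 1, 3, 3, 1, 4, 2, 2].
The maximum is 4; one witness is 8, 11, 15, 16 at positions 1,3,6,8.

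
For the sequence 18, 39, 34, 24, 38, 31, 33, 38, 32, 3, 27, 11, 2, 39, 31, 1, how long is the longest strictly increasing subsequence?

Let dp[i] be the longest increasing subsequence ending at position i. Then dp = [1, 2, 2, 2, 3, 3, 4, 5, 4, 1, 3, 2, 1, 6, 4, 1].
The maximum is 6; one witness is 18, 24, 31, 33, 38, 39 at positions 1,4,6,7,8,14.

6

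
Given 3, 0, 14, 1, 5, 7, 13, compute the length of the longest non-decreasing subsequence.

One longest non-decreasing subsequence is 0, 1, 5, 7, 13 (positions 2,4,5,6,7), of length 5; no longer one exists.

5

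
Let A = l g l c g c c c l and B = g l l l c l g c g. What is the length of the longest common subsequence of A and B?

5

A longest common subsequence is llcgc (length 5); the LCS DP confirms no longer common subsequence exists.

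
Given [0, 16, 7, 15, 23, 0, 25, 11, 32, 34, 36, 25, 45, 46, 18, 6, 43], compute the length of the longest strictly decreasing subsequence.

One longest decreasing subsequence is 16, 15, 11, 6 (positions 2,4,8,16), of length 4; no longer one exists.

4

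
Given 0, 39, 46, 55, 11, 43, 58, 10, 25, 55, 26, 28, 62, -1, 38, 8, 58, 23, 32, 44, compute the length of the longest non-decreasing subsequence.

Let dp[i] be the longest non-decreasing subsequence ending at position i. Then dp = [1, 2, 3, 4, 2, 3, 5, 2, 3, 5, 4, 5, 6, 1, 6, 2, 7, 3, 6, 7].
The maximum is 7; one witness is 0, 11, 25, 26, 28, 38, 58 at positions 1,5,9,11,12,15,17.

7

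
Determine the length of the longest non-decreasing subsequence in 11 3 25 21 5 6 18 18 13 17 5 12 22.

6

Scanning left to right, the best length ending at each element is: 11→1, 3→1, 25→2, 21→2, 5→2, 6→3, 18→4, 18→5, 13→4, 17→5, 5→3, 12→4, 22→6.
So the longest non-decreasing subsequence has length 6, e.g. 3, 5, 6, 18, 18, 22.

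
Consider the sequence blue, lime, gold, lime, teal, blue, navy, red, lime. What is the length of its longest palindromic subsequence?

5

Using dp[i][j] = 2 + dp[i+1][j−1] if the ends match, else max(dp[i+1][j], dp[i][j−1]):
dp[1][9] = 5. A witness is blue lime gold lime blue at positions 1,2,3,4,6.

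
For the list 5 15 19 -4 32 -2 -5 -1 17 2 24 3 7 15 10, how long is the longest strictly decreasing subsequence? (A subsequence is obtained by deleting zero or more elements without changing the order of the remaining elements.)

Let dp[i] be the longest decreasing subsequence ending at position i. Then dp = [1, 1, 1, 2, 1, 2, 3, 2, 2, 3, 2, 3, 3, 3, 4].
The maximum is 4; one witness is 19, 17, 15, 10 at positions 3,9,14,15.

4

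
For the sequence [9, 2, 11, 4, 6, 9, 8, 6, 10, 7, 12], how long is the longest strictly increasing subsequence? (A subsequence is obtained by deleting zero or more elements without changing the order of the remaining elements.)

Let dp[i] be the longest increasing subsequence ending at position i. Then dp = [1, 1, 2, 2, 3, 4, 4, 3, 5, 4, 6].
The maximum is 6; one witness is 2, 4, 6, 9, 10, 12 at positions 2,4,5,6,9,11.

6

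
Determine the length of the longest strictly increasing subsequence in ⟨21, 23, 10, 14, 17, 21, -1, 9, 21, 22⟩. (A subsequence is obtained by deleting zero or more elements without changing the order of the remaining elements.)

Let dp[i] be the longest increasing subsequence ending at position i. Then dp = [1, 2, 1, 2, 3, 4, 1, 2, 4, 5].
The maximum is 5; one witness is 10, 14, 17, 21, 22 at positions 3,4,5,6,10.

5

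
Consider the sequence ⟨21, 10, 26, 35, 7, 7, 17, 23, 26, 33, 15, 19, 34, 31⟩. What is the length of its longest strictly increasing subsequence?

Let dp[i] be the longest increasing subsequence ending at position i. Then dp = [1, 1, 2, 3, 1, 1, 2, 3, 4, 5, 2, 3, 6, 5].
The maximum is 6; one witness is 10, 17, 23, 26, 33, 34 at positions 2,7,8,9,10,13.

6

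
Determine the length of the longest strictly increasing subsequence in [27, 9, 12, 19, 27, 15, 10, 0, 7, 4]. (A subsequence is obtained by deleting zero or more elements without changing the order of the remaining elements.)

4

Scanning left to right, the best length ending at each element is: 27→1, 9→1, 12→2, 19→3, 27→4, 15→3, 10→2, 0→1, 7→2, 4→2.
So the longest increasing subsequence has length 4, e.g. 9, 12, 19, 27.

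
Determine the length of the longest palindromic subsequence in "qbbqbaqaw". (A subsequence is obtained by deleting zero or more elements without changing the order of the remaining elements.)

5

One longest palindromic subsequence is qbqbq (positions 1,3,4,5,7); it reads the same forward and backward, and the interval DP gives dp[1][9] = 5.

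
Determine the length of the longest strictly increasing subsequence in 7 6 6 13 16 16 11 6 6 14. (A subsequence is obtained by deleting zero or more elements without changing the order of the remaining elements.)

3

One longest increasing subsequence is 7, 13, 16 (positions 1,4,5), of length 3; no longer one exists.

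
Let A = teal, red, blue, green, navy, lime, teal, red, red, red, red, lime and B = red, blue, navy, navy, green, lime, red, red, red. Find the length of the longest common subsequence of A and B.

7

Backtracking the LCS table gives one alignment: red (A2,B1) → blue (A3,B2) → green (A4,B5) → lime (A6,B6) → red (A9,B7) → red (A10,B8) → red (A11,B9).
So the longest common subsequence has length 7.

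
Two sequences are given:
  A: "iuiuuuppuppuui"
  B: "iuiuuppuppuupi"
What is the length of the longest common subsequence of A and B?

Backtracking the LCS table gives one alignment: i (A1,B1) → u (A2,B2) → i (A3,B3) → u (A5,B4) → u (A6,B5) → p (A7,B6) → p (A8,B7) → u (A9,B8) → p (A10,B9) → p (A11,B10) → u (A12,B11) → u (A13,B12) → i (A14,B14).
So the longest common subsequence has length 13.

13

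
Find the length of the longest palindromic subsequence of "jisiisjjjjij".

8

One longest palindromic subsequence is jijjjjij (positions 1,2,7,8,9,10,11,12); it reads the same forward and backward, and the interval DP gives dp[1][12] = 8.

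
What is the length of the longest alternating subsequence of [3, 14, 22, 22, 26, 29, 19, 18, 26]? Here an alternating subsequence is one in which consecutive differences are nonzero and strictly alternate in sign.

Track the best alternating length ending on an up-step vs a down-step at each position: up/down = 1/1, 2/1, 2/1, 2/1, 2/1, 2/1, 2/3, 2/3, 4/3.
The maximum over both is 4; one such subsequence is 3, 22, 19, 26.

4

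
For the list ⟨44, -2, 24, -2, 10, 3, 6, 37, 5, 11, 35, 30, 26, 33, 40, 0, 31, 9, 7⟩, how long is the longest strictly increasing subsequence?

7

Scanning left to right, the best length ending at each element is: 44→1, -2→1, 24→2, -2→1, 10→2, 3→2, 6→3, 37→4, 5→3, 11→4, 35→5, 30→5, 26→5, 33→6, 40→7, 0→2, 31→6, 9→4, 7→4.
So the longest increasing subsequence has length 7, e.g. -2, 3, 6, 11, 30, 33, 40.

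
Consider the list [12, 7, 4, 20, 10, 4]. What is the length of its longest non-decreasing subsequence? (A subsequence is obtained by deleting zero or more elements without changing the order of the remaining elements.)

One longest non-decreasing subsequence is 12, 20 (positions 1,4), of length 2; no longer one exists.

2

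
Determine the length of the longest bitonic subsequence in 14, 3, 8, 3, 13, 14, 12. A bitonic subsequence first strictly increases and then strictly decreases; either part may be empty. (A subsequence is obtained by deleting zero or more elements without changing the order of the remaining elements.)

One longest bitonic subsequence is 3, 8, 13, 14, 12 (positions 2,3,5,6,7): it rises to 14 then falls. Length 5 is optimal.

5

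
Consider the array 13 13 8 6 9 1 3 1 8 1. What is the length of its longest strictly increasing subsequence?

3

Scanning left to right, the best length ending at each element is: 13→1, 13→1, 8→1, 6→1, 9→2, 1→1, 3→2, 1→1, 8→3, 1→1.
So the longest increasing subsequence has length 3, e.g. 1, 3, 8.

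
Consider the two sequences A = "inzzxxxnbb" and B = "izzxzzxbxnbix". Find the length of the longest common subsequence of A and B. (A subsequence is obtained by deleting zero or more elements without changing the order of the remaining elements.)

8

Backtracking the LCS table gives one alignment: i (A1,B1) → z (A3,B2) → z (A4,B3) → x (A5,B4) → x (A6,B7) → x (A7,B9) → n (A8,B10) → b (A9,B11).
So the longest common subsequence has length 8.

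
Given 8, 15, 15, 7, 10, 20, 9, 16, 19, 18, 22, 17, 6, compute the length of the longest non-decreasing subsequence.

One longest non-decreasing subsequence is 8, 15, 15, 16, 19, 22 (positions 1,2,3,8,9,11), of length 6; no longer one exists.

6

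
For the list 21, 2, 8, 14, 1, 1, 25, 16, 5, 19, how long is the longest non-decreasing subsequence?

One longest non-decreasing subsequence is 2, 8, 14, 16, 19 (positions 2,3,4,8,10), of length 5; no longer one exists.

5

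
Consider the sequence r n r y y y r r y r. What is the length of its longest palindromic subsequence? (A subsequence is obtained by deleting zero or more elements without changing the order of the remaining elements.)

Using dp[i][j] = 2 + dp[i+1][j−1] if the ends match, else max(dp[i+1][j], dp[i][j−1]):
dp[1][10] = 7. A witness is rryyyrr at positions 1,3,4,5,6,8,10.

7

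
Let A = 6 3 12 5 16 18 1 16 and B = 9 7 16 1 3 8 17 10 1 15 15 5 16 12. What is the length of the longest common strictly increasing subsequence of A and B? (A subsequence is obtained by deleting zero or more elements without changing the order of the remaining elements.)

A longest common strictly increasing subsequence is 3, 5, 16 (length 3); it appears in order in both A and B, and no longer such subsequence exists.

3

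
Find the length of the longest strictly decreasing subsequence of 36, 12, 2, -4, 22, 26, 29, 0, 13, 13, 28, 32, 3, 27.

One longest decreasing subsequence is 36, 12, 2, -4 (positions 1,2,3,4), of length 4; no longer one exists.

4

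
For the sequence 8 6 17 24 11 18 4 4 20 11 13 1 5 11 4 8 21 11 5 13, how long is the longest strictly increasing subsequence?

5

Scanning left to right, the best length ending at each element is: 8→1, 6→1, 17→2, 24→3, 11→2, 18→3, 4→1, 4→1, 20→4, 11→2, 13→3, 1→1, 5→2, 11→3, 4→2, 8→3, 21→5, 11→4, 5→3, 13→5.
So the longest increasing subsequence has length 5, e.g. 8, 17, 18, 20, 21.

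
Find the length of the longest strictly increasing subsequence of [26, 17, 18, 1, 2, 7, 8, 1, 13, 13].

Scanning left to right, the best length ending at each element is: 26→1, 17→1, 18→2, 1→1, 2→2, 7→3, 8→4, 1→1, 13→5, 13→5.
So the longest increasing subsequence has length 5, e.g. 1, 2, 7, 8, 13.

5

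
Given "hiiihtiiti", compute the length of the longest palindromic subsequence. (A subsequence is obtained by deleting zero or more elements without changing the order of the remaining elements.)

One longest palindromic subsequence is iiitiii (positions 2,3,4,6,7,8,10); it reads the same forward and backward, and the interval DP gives dp[1][10] = 7.

7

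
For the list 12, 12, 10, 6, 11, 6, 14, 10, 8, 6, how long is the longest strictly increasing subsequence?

3

Let dp[i] be the longest increasing subsequence ending at position i. Then dp = [1, 1, 1, 1, 2, 1, 3, 2, 2, 1].
The maximum is 3; one witness is 10, 11, 14 at positions 3,5,7.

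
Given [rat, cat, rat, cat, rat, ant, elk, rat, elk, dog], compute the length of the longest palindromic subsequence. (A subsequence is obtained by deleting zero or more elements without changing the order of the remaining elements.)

One longest palindromic subsequence is rat rat cat rat rat (positions 1,3,4,5,8); it reads the same forward and backward, and the interval DP gives dp[1][10] = 5.

5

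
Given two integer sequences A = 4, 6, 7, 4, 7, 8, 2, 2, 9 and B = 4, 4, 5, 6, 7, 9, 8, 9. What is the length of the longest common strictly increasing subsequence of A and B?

For each value that appears in both, track the longest common increasing run ending there.
The best achievable length is 5; one witness is 4, 6, 7, 8, 9 (A-positions 1,2,3,6,9, B-positions 1,4,5,7,8).

5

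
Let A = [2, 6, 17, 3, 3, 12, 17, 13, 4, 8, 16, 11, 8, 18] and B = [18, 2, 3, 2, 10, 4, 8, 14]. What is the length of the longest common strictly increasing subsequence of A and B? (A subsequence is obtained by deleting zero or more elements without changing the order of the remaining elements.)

A longest common strictly increasing subsequence is 2, 3, 4, 8 (length 4); it appears in order in both A and B, and no longer such subsequence exists.

4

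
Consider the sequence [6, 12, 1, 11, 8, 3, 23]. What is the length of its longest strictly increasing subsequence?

3

Scanning left to right, the best length ending at each element is: 6→1, 12→2, 1→1, 11→2, 8→2, 3→2, 23→3.
So the longest increasing subsequence has length 3, e.g. 6, 12, 23.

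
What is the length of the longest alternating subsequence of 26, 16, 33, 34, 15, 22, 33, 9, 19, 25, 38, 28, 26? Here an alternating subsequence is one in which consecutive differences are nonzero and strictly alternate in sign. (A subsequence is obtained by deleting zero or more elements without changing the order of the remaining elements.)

8

Track the best alternating length ending on an up-step vs a down-step at each position: up/down = 1/1, 1/2, 3/1, 3/1, 1/4, 5/4, 5/4, 1/6, 7/6, 7/6, 7/1, 7/8, 7/8.
The maximum over both is 8; one such subsequence is 26, 16, 33, 15, 22, 9, 38, 28.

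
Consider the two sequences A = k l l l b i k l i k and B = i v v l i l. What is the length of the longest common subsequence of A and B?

3

A longest common subsequence is lil (length 3); the LCS DP confirms no longer common subsequence exists.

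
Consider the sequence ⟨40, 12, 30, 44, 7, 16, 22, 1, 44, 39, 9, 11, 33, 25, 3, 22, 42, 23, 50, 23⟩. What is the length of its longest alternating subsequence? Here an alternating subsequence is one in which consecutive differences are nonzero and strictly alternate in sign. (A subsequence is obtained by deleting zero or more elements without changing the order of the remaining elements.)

A longest alternating subsequence is 40, 12, 30, 7, 16, 1, 44, 9, 33, 25, 42, 23, 50, 23 (positions 1,2,3,5,6,8,9,11,13,14,17,18,19,20); its 13 consecutive differences strictly alternate in sign, and length 14 is optimal.

14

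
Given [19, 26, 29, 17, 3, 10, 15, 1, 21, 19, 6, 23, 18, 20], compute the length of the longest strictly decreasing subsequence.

4

One longest decreasing subsequence is 19, 17, 3, 1 (positions 1,4,5,8), of length 4; no longer one exists.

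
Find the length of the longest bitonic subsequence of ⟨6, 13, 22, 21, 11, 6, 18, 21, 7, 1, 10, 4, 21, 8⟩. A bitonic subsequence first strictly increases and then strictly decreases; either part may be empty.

One longest bitonic subsequence is 6, 13, 22, 21, 18, 10, 8 (positions 1,2,3,4,7,11,14): it rises to 22 then falls. Length 7 is optimal.

7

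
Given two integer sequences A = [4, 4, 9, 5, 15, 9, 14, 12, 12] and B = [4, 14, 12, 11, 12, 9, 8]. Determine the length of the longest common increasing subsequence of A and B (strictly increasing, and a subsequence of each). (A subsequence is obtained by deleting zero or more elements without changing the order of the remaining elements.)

2

For each value that appears in both, track the longest common increasing run ending there.
The best achievable length is 2; one witness is 4, 14 (A-positions 1,7, B-positions 1,2).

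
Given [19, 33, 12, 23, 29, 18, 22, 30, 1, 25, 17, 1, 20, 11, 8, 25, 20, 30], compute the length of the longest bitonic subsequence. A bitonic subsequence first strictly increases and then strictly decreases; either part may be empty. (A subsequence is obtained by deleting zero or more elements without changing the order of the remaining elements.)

One longest bitonic subsequence is 19, 23, 29, 30, 25, 20, 11, 8 (positions 1,4,5,8,10,13,14,15): it rises to 30 then falls. Length 8 is optimal.

8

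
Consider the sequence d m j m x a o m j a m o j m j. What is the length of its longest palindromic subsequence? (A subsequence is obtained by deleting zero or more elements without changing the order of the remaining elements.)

9

One longest palindromic subsequence is jmomamomj (positions 3,4,7,8,10,11,12,14,15); it reads the same forward and backward, and the interval DP gives dp[1][15] = 9.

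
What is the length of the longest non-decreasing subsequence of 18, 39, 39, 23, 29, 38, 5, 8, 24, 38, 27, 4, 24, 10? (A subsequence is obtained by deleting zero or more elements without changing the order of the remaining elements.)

5

Let dp[i] be the longest non-decreasing subsequence ending at position i. Then dp = [1, 2, 3, 2, 3, 4, 1, 2, 3, 5, 4, 1, 4, 3].
The maximum is 5; one witness is 18, 23, 29, 38, 38 at positions 1,4,5,6,10.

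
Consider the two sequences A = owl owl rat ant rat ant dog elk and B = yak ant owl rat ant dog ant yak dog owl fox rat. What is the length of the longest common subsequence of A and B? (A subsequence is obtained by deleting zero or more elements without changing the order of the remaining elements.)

5

A longest common subsequence is owl, rat, ant, ant, dog (length 5); the LCS DP confirms no longer common subsequence exists.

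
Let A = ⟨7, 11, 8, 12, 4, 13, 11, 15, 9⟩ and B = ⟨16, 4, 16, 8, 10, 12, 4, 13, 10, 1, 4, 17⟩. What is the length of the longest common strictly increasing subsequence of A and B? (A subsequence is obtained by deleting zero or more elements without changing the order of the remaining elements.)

A longest common strictly increasing subsequence is 8, 12, 13 (length 3); it appears in order in both A and B, and no longer such subsequence exists.

3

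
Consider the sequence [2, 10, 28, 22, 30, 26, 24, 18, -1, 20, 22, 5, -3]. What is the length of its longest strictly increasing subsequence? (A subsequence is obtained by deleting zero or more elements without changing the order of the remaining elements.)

Let dp[i] be the longest increasing subsequence ending at position i. Then dp = [1, 2, 3, 3, 4, 4, 4, 3, 1, 4, 5, 2, 1].
The maximum is 5; one witness is 2, 10, 18, 20, 22 at positions 1,2,8,10,11.

5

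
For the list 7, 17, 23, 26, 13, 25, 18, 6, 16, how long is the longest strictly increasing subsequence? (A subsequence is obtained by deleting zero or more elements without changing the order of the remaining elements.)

4

Let dp[i] be the longest increasing subsequence ending at position i. Then dp = [1, 2, 3, 4, 2, 4, 3, 1, 3].
The maximum is 4; one witness is 7, 17, 23, 26 at positions 1,2,3,4.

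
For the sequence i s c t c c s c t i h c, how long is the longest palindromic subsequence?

Using dp[i][j] = 2 + dp[i+1][j−1] if the ends match, else max(dp[i+1][j], dp[i][j−1]):
dp[1][12] = 7. A witness is ctcsctc at positions 3,4,5,7,8,9,12.

7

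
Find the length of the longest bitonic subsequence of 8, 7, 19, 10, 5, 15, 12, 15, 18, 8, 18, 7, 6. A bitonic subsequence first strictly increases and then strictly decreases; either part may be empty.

8

Let inc[i] be the LIS ending at i and dec[i] the longest strictly decreasing subsequence starting at i. inc = [1, 1, 2, 2, 1, 3, 3, 4, 5, 2, 5, 2, 2], dec = [3, 2, 6, 4, 1, 5, 4, 4, 4, 3, 3, 2, 1].
max_i inc[i]+dec[i]−1 = 8, with one witness 8, 10, 12, 15, 18, 8, 7, 6.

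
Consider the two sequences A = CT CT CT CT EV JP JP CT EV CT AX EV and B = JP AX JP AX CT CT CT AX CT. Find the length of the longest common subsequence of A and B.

5

A longest common subsequence is JP, JP, CT, CT, AX (length 5); the LCS DP confirms no longer common subsequence exists.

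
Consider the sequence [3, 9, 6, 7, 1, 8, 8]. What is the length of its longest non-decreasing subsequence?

Let dp[i] be the longest non-decreasing subsequence ending at position i. Then dp = [1, 2, 2, 3, 1, 4, 5].
The maximum is 5; one witness is 3, 6, 7, 8, 8 at positions 1,3,4,6,7.

5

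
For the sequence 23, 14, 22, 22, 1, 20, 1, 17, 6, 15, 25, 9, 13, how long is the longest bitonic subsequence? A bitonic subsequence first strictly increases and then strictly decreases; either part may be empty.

One longest bitonic subsequence is 23, 22, 20, 17, 15, 13 (positions 1,4,6,8,10,13): it rises to 23 then falls. Length 6 is optimal.

6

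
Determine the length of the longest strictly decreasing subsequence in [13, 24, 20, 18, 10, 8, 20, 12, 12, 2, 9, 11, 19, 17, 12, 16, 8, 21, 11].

One longest decreasing subsequence is 24, 20, 18, 10, 8, 2 (positions 2,3,4,5,6,10), of length 6; no longer one exists.

6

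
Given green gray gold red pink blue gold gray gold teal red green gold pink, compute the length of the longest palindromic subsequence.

One longest palindromic subsequence is gold red gold gray gold red gold (positions 3,4,7,8,9,11,13); it reads the same forward and backward, and the interval DP gives dp[1][14] = 7.

7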